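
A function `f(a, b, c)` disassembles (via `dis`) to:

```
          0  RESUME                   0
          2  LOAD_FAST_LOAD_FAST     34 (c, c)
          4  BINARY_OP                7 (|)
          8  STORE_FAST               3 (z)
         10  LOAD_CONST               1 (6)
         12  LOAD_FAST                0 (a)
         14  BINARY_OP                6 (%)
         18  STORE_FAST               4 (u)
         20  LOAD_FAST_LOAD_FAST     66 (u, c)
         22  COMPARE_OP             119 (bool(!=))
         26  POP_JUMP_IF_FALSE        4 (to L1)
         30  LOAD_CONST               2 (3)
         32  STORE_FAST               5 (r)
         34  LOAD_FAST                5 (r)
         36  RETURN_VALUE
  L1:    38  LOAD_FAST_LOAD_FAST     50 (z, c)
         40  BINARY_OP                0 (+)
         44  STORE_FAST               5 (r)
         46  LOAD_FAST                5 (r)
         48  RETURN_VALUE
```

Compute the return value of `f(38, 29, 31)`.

LOAD_FAST_LOAD_FAST c,c → push 31,31. Stack: [31, 31]
BINARY_OP | → 31 | 31 = 31. Stack: [31]
STORE_FAST z → z=31. Stack: []
LOAD_CONST → push 6. Stack: [6]
LOAD_FAST a → push 38. Stack: [6, 38]
BINARY_OP % → 6 % 38 = 6. Stack: [6]
STORE_FAST u → u=6. Stack: []
LOAD_FAST_LOAD_FAST u,c → push 6,31. Stack: [6, 31]
COMPARE_OP bool(!=) → 6 vs 31 = True. Stack: [True]
POP_JUMP_IF_FALSE → pop True; no jump. Stack: []
LOAD_CONST → push 3. Stack: [3]
STORE_FAST r → r=3. Stack: []
LOAD_FAST r → push 3. Stack: [3]
RETURN_VALUE → return 3.

3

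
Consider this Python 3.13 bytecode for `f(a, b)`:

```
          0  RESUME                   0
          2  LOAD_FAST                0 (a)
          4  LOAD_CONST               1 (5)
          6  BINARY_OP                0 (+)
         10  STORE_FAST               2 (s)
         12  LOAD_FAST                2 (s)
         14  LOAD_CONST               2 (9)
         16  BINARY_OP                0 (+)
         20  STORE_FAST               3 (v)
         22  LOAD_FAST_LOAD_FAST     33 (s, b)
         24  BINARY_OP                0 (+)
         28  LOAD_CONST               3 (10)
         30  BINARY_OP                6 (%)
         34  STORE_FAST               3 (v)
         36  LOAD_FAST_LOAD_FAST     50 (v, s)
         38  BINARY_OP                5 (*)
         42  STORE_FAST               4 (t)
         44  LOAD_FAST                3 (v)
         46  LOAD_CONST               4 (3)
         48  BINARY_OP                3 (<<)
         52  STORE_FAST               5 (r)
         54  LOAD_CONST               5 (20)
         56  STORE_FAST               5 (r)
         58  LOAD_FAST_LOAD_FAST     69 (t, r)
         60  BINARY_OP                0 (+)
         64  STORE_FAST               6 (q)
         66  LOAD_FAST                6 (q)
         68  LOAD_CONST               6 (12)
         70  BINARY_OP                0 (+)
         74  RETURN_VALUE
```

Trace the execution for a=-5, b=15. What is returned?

32

LOAD_FAST a → push -5. Stack: [-5]
LOAD_CONST → push 5. Stack: [-5, 5]
BINARY_OP + → -5 + 5 = 0. Stack: [0]
STORE_FAST s → s=0. Stack: []
LOAD_FAST s → push 0. Stack: [0]
LOAD_CONST → push 9. Stack: [0, 9]
BINARY_OP + → 0 + 9 = 9. Stack: [9]
STORE_FAST v → v=9. Stack: []
LOAD_FAST_LOAD_FAST s,b → push 0,15. Stack: [0, 15]
BINARY_OP + → 0 + 15 = 15. Stack: [15]
LOAD_CONST → push 10. Stack: [15, 10]
BINARY_OP % → 15 % 10 = 5. Stack: [5]
STORE_FAST v → v=5. Stack: []
LOAD_FAST_LOAD_FAST v,s → push 5,0. Stack: [5, 0]
BINARY_OP * → 5 * 0 = 0. Stack: [0]
STORE_FAST t → t=0. Stack: []
LOAD_FAST v → push 5. Stack: [5]
LOAD_CONST → push 3. Stack: [5, 3]
BINARY_OP << → 5 << 3 = 40. Stack: [40]
STORE_FAST r → r=40. Stack: []
LOAD_CONST → push 20. Stack: [20]
STORE_FAST r → r=20. Stack: []
LOAD_FAST_LOAD_FAST t,r → push 0,20. Stack: [0, 20]
BINARY_OP + → 0 + 20 = 20. Stack: [20]
STORE_FAST q → q=20. Stack: []
LOAD_FAST q → push 20. Stack: [20]
LOAD_CONST → push 12. Stack: [20, 12]
BINARY_OP + → 20 + 12 = 32. Stack: [32]
RETURN_VALUE → return 32.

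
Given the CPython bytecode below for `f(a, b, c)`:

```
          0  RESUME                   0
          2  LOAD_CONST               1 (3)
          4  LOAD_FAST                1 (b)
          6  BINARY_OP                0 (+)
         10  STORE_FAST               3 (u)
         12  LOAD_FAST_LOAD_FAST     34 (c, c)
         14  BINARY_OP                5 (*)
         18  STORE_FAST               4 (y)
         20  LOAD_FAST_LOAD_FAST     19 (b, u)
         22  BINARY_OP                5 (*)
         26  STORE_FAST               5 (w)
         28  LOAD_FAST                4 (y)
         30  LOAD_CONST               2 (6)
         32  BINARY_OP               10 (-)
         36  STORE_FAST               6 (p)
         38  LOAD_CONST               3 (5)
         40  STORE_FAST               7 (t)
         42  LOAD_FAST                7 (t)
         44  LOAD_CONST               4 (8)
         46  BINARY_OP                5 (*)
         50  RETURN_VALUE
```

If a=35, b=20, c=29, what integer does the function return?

40

LOAD_CONST → push 3. Stack: [3]
LOAD_FAST b → push 20. Stack: [3, 20]
BINARY_OP + → 3 + 20 = 23. Stack: [23]
STORE_FAST u → u=23. Stack: []
LOAD_FAST_LOAD_FAST c,c → push 29,29. Stack: [29, 29]
BINARY_OP * → 29 * 29 = 841. Stack: [841]
STORE_FAST y → y=841. Stack: []
LOAD_FAST_LOAD_FAST b,u → push 20,23. Stack: [20, 23]
BINARY_OP * → 20 * 23 = 460. Stack: [460]
STORE_FAST w → w=460. Stack: []
LOAD_FAST y → push 841. Stack: [841]
LOAD_CONST → push 6. Stack: [841, 6]
BINARY_OP - → 841 - 6 = 835. Stack: [835]
STORE_FAST p → p=835. Stack: []
LOAD_CONST → push 5. Stack: [5]
STORE_FAST t → t=5. Stack: []
LOAD_FAST t → push 5. Stack: [5]
LOAD_CONST → push 8. Stack: [5, 8]
BINARY_OP * → 5 * 8 = 40. Stack: [40]
RETURN_VALUE → return 40.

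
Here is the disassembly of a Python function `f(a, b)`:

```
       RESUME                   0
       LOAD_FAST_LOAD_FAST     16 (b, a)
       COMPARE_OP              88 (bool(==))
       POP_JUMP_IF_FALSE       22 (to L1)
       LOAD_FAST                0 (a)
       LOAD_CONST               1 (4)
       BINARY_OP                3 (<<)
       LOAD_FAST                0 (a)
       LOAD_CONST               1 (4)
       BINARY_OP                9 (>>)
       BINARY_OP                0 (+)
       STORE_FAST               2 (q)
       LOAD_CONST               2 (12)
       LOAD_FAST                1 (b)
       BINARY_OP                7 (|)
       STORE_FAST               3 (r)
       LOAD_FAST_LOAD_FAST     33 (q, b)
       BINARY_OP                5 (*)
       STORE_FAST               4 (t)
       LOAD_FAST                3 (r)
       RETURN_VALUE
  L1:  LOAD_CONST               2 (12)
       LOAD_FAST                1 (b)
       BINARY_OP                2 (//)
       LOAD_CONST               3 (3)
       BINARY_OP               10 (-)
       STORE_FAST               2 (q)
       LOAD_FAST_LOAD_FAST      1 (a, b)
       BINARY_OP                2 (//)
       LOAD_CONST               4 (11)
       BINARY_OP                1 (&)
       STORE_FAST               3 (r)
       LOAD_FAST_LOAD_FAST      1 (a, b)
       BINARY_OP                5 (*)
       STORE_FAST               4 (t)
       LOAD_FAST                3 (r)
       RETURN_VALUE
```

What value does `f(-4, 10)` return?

11

LOAD_FAST_LOAD_FAST b,a → push 10,-4. Stack: [10, -4]
COMPARE_OP bool(==) → 10 vs -4 = False. Stack: [False]
POP_JUMP_IF_FALSE → pop False; jump. Stack: []
LOAD_CONST → push 12. Stack: [12]
LOAD_FAST b → push 10. Stack: [12, 10]
BINARY_OP // → 12 // 10 = 1. Stack: [1]
LOAD_CONST → push 3. Stack: [1, 3]
BINARY_OP - → 1 - 3 = -2. Stack: [-2]
STORE_FAST q → q=-2. Stack: []
LOAD_FAST_LOAD_FAST a,b → push -4,10. Stack: [-4, 10]
BINARY_OP // → -4 // 10 = -1. Stack: [-1]
LOAD_CONST → push 11. Stack: [-1, 11]
BINARY_OP & → -1 & 11 = 11. Stack: [11]
STORE_FAST r → r=11. Stack: []
LOAD_FAST_LOAD_FAST a,b → push -4,10. Stack: [-4, 10]
BINARY_OP * → -4 * 10 = -40. Stack: [-40]
STORE_FAST t → t=-40. Stack: []
LOAD_FAST r → push 11. Stack: [11]
RETURN_VALUE → return 11.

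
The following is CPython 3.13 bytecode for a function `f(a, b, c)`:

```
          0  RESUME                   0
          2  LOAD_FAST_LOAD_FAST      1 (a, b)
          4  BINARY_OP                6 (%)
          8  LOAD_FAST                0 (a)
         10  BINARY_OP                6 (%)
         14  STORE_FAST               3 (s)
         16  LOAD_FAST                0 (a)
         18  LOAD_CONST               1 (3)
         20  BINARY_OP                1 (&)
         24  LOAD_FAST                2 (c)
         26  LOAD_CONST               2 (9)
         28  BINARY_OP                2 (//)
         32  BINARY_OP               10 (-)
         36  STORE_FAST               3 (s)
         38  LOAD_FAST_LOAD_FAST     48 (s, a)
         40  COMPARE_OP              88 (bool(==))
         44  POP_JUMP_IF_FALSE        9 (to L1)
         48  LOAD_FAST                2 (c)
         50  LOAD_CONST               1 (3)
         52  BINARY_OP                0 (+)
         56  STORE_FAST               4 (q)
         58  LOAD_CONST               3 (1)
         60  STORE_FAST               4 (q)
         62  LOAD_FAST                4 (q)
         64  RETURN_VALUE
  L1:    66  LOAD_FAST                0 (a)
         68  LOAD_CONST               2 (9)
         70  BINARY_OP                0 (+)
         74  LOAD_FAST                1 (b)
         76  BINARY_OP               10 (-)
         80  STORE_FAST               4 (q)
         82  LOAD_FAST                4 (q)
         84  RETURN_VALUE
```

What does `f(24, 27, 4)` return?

LOAD_FAST_LOAD_FAST a,b → push 24,27. Stack: [24, 27]
BINARY_OP % → 24 % 27 = 24. Stack: [24]
LOAD_FAST a → push 24. Stack: [24, 24]
BINARY_OP % → 24 % 24 = 0. Stack: [0]
STORE_FAST s → s=0. Stack: []
LOAD_FAST a → push 24. Stack: [24]
LOAD_CONST → push 3. Stack: [24, 3]
BINARY_OP & → 24 & 3 = 0. Stack: [0]
LOAD_FAST c → push 4. Stack: [0, 4]
LOAD_CONST → push 9. Stack: [0, 4, 9]
BINARY_OP // → 4 // 9 = 0. Stack: [0, 0]
BINARY_OP - → 0 - 0 = 0. Stack: [0]
STORE_FAST s → s=0. Stack: []
LOAD_FAST_LOAD_FAST s,a → push 0,24. Stack: [0, 24]
COMPARE_OP bool(==) → 0 vs 24 = False. Stack: [False]
POP_JUMP_IF_FALSE → pop False; jump. Stack: []
LOAD_FAST a → push 24. Stack: [24]
LOAD_CONST → push 9. Stack: [24, 9]
BINARY_OP + → 24 + 9 = 33. Stack: [33]
LOAD_FAST b → push 27. Stack: [33, 27]
BINARY_OP - → 33 - 27 = 6. Stack: [6]
STORE_FAST q → q=6. Stack: []
LOAD_FAST q → push 6. Stack: [6]
RETURN_VALUE → return 6.

6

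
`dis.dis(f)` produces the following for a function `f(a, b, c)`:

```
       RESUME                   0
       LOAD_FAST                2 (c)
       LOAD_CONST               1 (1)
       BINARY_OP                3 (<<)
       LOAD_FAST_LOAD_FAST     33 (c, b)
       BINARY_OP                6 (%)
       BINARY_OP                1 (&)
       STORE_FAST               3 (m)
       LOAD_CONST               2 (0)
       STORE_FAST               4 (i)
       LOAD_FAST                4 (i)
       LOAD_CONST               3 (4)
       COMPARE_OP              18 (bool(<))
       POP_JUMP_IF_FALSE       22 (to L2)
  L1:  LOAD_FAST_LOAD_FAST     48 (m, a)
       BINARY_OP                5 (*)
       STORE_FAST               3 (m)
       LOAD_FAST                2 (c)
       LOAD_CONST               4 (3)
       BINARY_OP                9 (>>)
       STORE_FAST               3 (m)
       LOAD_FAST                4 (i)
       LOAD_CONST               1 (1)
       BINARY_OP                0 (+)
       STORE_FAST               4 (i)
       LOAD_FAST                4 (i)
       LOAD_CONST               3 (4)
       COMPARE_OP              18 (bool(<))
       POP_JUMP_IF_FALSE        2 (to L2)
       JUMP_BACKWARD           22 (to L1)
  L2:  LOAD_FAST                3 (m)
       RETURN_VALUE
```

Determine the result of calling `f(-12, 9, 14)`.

1

LOAD_FAST c → push 14
LOAD_CONST → push 1
BINARY_OP << → 14 << 1 = 28
LOAD_FAST_LOAD_FAST c,b → push 14,9
BINARY_OP % → 14 % 9 = 5
BINARY_OP & → 28 & 5 = 4
STORE_FAST m → m=4
LOAD_CONST → push 0
STORE_FAST i → i=0
LOAD_FAST i → push 0
LOAD_CONST → push 4
COMPARE_OP bool(<) → 0 vs 4 = True
POP_JUMP_IF_FALSE → pop True; no jump
LOAD_FAST_LOAD_FAST m,a → push 4,-12
BINARY_OP * → 4 * -12 = -48
STORE_FAST m → m=-48
LOAD_FAST c → push 14
LOAD_CONST → push 3
BINARY_OP >> → 14 >> 3 = 1
STORE_FAST m → m=1
LOAD_FAST i → push 0
LOAD_CONST → push 1
BINARY_OP + → 0 + 1 = 1
STORE_FAST i → i=1
LOAD_FAST i → push 1
LOAD_CONST → push 4
COMPARE_OP bool(<) → 1 vs 4 = True
POP_JUMP_IF_FALSE → pop True; no jump
LOAD_FAST_LOAD_FAST m,a → push 1,-12
BINARY_OP * → 1 * -12 = -12
STORE_FAST m → m=-12
LOAD_FAST c → push 14
LOAD_CONST → push 3
BINARY_OP >> → 14 >> 3 = 1
STORE_FAST m → m=1
LOAD_FAST i → push 1
LOAD_CONST → push 1
BINARY_OP + → 1 + 1 = 2
STORE_FAST i → i=2
LOAD_FAST i → push 2
LOAD_CONST → push 4
COMPARE_OP bool(<) → 2 vs 4 = True
POP_JUMP_IF_FALSE → pop True; no jump
LOAD_FAST_LOAD_FAST m,a → push 1,-12
BINARY_OP * → 1 * -12 = -12
STORE_FAST m → m=-12
LOAD_FAST c → push 14
LOAD_CONST → push 3
BINARY_OP >> → 14 >> 3 = 1
STORE_FAST m → m=1
LOAD_FAST i → push 2
LOAD_CONST → push 1
BINARY_OP + → 2 + 1 = 3
STORE_FAST i → i=3
LOAD_FAST i → push 3
LOAD_CONST → push 4
COMPARE_OP bool(<) → 3 vs 4 = True
POP_JUMP_IF_FALSE → pop True; no jump
LOAD_FAST_LOAD_FAST m,a → push 1,-12
BINARY_OP * → 1 * -12 = -12
STORE_FAST m → m=-12
LOAD_FAST c → push 14
LOAD_CONST → push 3
BINARY_OP >> → 14 >> 3 = 1
STORE_FAST m → m=1
LOAD_FAST i → push 3
LOAD_CONST → push 1
BINARY_OP + → 3 + 1 = 4
STORE_FAST i → i=4
LOAD_FAST i → push 4
LOAD_CONST → push 4
COMPARE_OP bool(<) → 4 vs 4 = False
POP_JUMP_IF_FALSE → pop False; jump
LOAD_FAST m → push 1
RETURN_VALUE → return 1.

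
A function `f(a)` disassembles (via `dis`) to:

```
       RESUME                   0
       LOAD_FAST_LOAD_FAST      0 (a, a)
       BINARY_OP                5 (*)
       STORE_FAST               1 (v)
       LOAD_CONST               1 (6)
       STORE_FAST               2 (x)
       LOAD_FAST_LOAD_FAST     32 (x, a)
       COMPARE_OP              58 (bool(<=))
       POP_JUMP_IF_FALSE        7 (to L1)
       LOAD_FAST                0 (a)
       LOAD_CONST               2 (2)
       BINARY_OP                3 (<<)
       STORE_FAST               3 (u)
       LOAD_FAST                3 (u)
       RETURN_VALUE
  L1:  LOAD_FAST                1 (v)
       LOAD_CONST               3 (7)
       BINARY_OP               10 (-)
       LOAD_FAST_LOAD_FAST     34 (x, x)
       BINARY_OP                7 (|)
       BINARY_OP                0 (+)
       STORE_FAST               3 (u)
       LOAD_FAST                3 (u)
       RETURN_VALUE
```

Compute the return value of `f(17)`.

LOAD_FAST_LOAD_FAST a,a → push 17,17. Stack: [17, 17]
BINARY_OP * → 17 * 17 = 289. Stack: [289]
STORE_FAST v → v=289. Stack: []
LOAD_CONST → push 6. Stack: [6]
STORE_FAST x → x=6. Stack: []
LOAD_FAST_LOAD_FAST x,a → push 6,17. Stack: [6, 17]
COMPARE_OP bool(<=) → 6 vs 17 = True. Stack: [True]
POP_JUMP_IF_FALSE → pop True; no jump. Stack: []
LOAD_FAST a → push 17. Stack: [17]
LOAD_CONST → push 2. Stack: [17, 2]
BINARY_OP << → 17 << 2 = 68. Stack: [68]
STORE_FAST u → u=68. Stack: []
LOAD_FAST u → push 68. Stack: [68]
RETURN_VALUE → return 68.

68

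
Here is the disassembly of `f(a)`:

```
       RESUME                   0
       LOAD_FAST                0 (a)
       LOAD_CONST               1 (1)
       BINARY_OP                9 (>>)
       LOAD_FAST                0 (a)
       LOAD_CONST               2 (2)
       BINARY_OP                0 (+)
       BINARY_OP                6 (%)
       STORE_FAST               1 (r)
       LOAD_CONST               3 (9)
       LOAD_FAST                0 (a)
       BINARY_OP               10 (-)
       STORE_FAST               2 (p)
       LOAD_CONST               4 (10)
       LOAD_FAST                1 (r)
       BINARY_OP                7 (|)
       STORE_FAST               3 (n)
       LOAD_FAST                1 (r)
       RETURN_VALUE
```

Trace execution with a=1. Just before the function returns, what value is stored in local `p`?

8

LOAD_FAST a → push 1. Stack: [1]
LOAD_CONST → push 1. Stack: [1, 1]
BINARY_OP >> → 1 >> 1 = 0. Stack: [0]
LOAD_FAST a → push 1. Stack: [0, 1]
LOAD_CONST → push 2. Stack: [0, 1, 2]
BINARY_OP + → 1 + 2 = 3. Stack: [0, 3]
BINARY_OP % → 0 % 3 = 0. Stack: [0]
STORE_FAST r → r=0. Stack: []
LOAD_CONST → push 9. Stack: [9]
LOAD_FAST a → push 1. Stack: [9, 1]
BINARY_OP - → 9 - 1 = 8. Stack: [8]
STORE_FAST p → p=8. Stack: []
LOAD_CONST → push 10. Stack: [10]
LOAD_FAST r → push 0. Stack: [10, 0]
BINARY_OP | → 10 | 0 = 10. Stack: [10]
STORE_FAST n → n=10. Stack: []
LOAD_FAST r → push 0. Stack: [0]
RETURN_VALUE → return 0.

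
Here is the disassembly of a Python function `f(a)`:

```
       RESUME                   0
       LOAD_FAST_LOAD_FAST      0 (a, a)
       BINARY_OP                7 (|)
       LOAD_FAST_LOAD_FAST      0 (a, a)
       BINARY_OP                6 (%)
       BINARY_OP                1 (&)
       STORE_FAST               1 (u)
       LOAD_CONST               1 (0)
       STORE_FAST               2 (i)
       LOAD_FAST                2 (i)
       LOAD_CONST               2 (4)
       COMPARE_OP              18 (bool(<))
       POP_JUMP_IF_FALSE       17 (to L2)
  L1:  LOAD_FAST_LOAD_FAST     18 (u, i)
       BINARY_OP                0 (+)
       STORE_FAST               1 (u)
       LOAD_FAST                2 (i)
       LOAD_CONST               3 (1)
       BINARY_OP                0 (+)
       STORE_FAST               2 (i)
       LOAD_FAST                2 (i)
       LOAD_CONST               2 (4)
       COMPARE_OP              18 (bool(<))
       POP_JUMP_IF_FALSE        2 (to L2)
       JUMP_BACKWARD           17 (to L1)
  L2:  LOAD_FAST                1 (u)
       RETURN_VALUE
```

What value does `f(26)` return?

LOAD_FAST_LOAD_FAST a,a → push 26,26. Stack: [26, 26]
BINARY_OP | → 26 | 26 = 26. Stack: [26]
LOAD_FAST_LOAD_FAST a,a → push 26,26. Stack: [26, 26, 26]
BINARY_OP % → 26 % 26 = 0. Stack: [26, 0]
BINARY_OP & → 26 & 0 = 0. Stack: [0]
STORE_FAST u → u=0. Stack: []
LOAD_CONST → push 0. Stack: [0]
STORE_FAST i → i=0. Stack: []
LOAD_FAST i → push 0. Stack: [0]
LOAD_CONST → push 4. Stack: [0, 4]
COMPARE_OP bool(<) → 0 vs 4 = True. Stack: [True]
POP_JUMP_IF_FALSE → pop True; no jump. Stack: []
LOAD_FAST_LOAD_FAST u,i → push 0,0. Stack: [0, 0]
BINARY_OP + → 0 + 0 = 0. Stack: [0]
STORE_FAST u → u=0. Stack: []
LOAD_FAST i → push 0. Stack: [0]
LOAD_CONST → push 1. Stack: [0, 1]
BINARY_OP + → 0 + 1 = 1. Stack: [1]
STORE_FAST i → i=1. Stack: []
LOAD_FAST i → push 1. Stack: [1]
LOAD_CONST → push 4. Stack: [1, 4]
COMPARE_OP bool(<) → 1 vs 4 = True. Stack: [True]
POP_JUMP_IF_FALSE → pop True; no jump. Stack: []
LOAD_FAST_LOAD_FAST u,i → push 0,1. Stack: [0, 1]
BINARY_OP + → 0 + 1 = 1. Stack: [1]
STORE_FAST u → u=1. Stack: []
LOAD_FAST i → push 1. Stack: [1]
LOAD_CONST → push 1. Stack: [1, 1]
BINARY_OP + → 1 + 1 = 2. Stack: [2]
STORE_FAST i → i=2. Stack: []
LOAD_FAST i → push 2. Stack: [2]
LOAD_CONST → push 4. Stack: [2, 4]
COMPARE_OP bool(<) → 2 vs 4 = True. Stack: [True]
POP_JUMP_IF_FALSE → pop True; no jump. Stack: []
LOAD_FAST_LOAD_FAST u,i → push 1,2. Stack: [1, 2]
BINARY_OP + → 1 + 2 = 3. Stack: [3]
STORE_FAST u → u=3. Stack: []
LOAD_FAST i → push 2. Stack: [2]
LOAD_CONST → push 1. Stack: [2, 1]
BINARY_OP + → 2 + 1 = 3. Stack: [3]
STORE_FAST i → i=3. Stack: []
LOAD_FAST i → push 3. Stack: [3]
LOAD_CONST → push 4. Stack: [3, 4]
COMPARE_OP bool(<) → 3 vs 4 = True. Stack: [True]
POP_JUMP_IF_FALSE → pop True; no jump. Stack: []
LOAD_FAST_LOAD_FAST u,i → push 3,3. Stack: [3, 3]
BINARY_OP + → 3 + 3 = 6. Stack: [6]
STORE_FAST u → u=6. Stack: []
LOAD_FAST i → push 3. Stack: [3]
LOAD_CONST → push 1. Stack: [3, 1]
BINARY_OP + → 3 + 1 = 4. Stack: [4]
STORE_FAST i → i=4. Stack: []
LOAD_FAST i → push 4. Stack: [4]
LOAD_CONST → push 4. Stack: [4, 4]
COMPARE_OP bool(<) → 4 vs 4 = False. Stack: [False]
POP_JUMP_IF_FALSE → pop False; jump. Stack: []
LOAD_FAST u → push 6. Stack: [6]
RETURN_VALUE → return 6.

6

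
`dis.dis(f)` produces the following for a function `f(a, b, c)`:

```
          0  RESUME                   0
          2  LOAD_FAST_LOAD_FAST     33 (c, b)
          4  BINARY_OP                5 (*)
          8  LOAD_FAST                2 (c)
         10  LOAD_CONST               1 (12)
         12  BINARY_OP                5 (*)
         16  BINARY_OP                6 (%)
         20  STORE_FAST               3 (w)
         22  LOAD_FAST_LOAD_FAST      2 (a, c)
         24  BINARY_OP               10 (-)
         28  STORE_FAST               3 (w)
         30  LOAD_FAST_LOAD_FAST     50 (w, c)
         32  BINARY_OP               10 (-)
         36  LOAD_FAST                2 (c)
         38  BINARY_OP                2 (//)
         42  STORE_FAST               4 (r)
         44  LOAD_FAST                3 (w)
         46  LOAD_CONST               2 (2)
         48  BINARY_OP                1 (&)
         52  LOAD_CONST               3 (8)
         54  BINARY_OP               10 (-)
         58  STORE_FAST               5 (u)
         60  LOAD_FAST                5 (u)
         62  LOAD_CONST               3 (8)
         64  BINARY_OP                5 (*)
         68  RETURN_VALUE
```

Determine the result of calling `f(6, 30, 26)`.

-64

LOAD_FAST_LOAD_FAST c,b → push 26,30. Stack: [26, 30]
BINARY_OP * → 26 * 30 = 780. Stack: [780]
LOAD_FAST c → push 26. Stack: [780, 26]
LOAD_CONST → push 12. Stack: [780, 26, 12]
BINARY_OP * → 26 * 12 = 312. Stack: [780, 312]
BINARY_OP % → 780 % 312 = 156. Stack: [156]
STORE_FAST w → w=156. Stack: []
LOAD_FAST_LOAD_FAST a,c → push 6,26. Stack: [6, 26]
BINARY_OP - → 6 - 26 = -20. Stack: [-20]
STORE_FAST w → w=-20. Stack: []
LOAD_FAST_LOAD_FAST w,c → push -20,26. Stack: [-20, 26]
BINARY_OP - → -20 - 26 = -46. Stack: [-46]
LOAD_FAST c → push 26. Stack: [-46, 26]
BINARY_OP // → -46 // 26 = -2. Stack: [-2]
STORE_FAST r → r=-2. Stack: []
LOAD_FAST w → push -20. Stack: [-20]
LOAD_CONST → push 2. Stack: [-20, 2]
BINARY_OP & → -20 & 2 = 0. Stack: [0]
LOAD_CONST → push 8. Stack: [0, 8]
BINARY_OP - → 0 - 8 = -8. Stack: [-8]
STORE_FAST u → u=-8. Stack: []
LOAD_FAST u → push -8. Stack: [-8]
LOAD_CONST → push 8. Stack: [-8, 8]
BINARY_OP * → -8 * 8 = -64. Stack: [-64]
RETURN_VALUE → return -64.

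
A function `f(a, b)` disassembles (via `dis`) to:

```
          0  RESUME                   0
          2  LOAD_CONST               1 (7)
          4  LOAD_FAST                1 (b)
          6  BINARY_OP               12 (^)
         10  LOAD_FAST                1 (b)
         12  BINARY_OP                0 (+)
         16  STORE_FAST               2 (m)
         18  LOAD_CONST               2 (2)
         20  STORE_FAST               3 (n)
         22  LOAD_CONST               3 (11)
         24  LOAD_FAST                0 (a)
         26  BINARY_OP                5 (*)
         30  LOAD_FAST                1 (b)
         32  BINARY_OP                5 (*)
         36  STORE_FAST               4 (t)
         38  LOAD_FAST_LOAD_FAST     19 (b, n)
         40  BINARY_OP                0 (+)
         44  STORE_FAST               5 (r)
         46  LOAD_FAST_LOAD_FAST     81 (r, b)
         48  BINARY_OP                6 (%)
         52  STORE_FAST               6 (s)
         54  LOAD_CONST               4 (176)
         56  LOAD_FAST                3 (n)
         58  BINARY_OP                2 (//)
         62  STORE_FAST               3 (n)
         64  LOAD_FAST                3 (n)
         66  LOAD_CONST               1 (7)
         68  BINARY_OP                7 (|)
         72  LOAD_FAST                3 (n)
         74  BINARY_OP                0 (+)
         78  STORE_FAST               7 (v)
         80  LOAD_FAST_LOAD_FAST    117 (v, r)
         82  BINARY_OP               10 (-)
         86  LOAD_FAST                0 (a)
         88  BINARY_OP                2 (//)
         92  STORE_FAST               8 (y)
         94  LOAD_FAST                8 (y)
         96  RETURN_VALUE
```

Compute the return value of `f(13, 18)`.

LOAD_CONST → push 7. Stack: [7]
LOAD_FAST b → push 18. Stack: [7, 18]
BINARY_OP ^ → 7 ^ 18 = 21. Stack: [21]
LOAD_FAST b → push 18. Stack: [21, 18]
BINARY_OP + → 21 + 18 = 39. Stack: [39]
STORE_FAST m → m=39. Stack: []
LOAD_CONST → push 2. Stack: [2]
STORE_FAST n → n=2. Stack: []
LOAD_CONST → push 11. Stack: [11]
LOAD_FAST a → push 13. Stack: [11, 13]
BINARY_OP * → 11 * 13 = 143. Stack: [143]
LOAD_FAST b → push 18. Stack: [143, 18]
BINARY_OP * → 143 * 18 = 2574. Stack: [2574]
STORE_FAST t → t=2574. Stack: []
LOAD_FAST_LOAD_FAST b,n → push 18,2. Stack: [18, 2]
BINARY_OP + → 18 + 2 = 20. Stack: [20]
STORE_FAST r → r=20. Stack: []
LOAD_FAST_LOAD_FAST r,b → push 20,18. Stack: [20, 18]
BINARY_OP % → 20 % 18 = 2. Stack: [2]
STORE_FAST s → s=2. Stack: []
LOAD_CONST → push 176. Stack: [176]
LOAD_FAST n → push 2. Stack: [176, 2]
BINARY_OP // → 176 // 2 = 88. Stack: [88]
STORE_FAST n → n=88. Stack: []
LOAD_FAST n → push 88. Stack: [88]
LOAD_CONST → push 7. Stack: [88, 7]
BINARY_OP | → 88 | 7 = 95. Stack: [95]
LOAD_FAST n → push 88. Stack: [95, 88]
BINARY_OP + → 95 + 88 = 183. Stack: [183]
STORE_FAST v → v=183. Stack: []
LOAD_FAST_LOAD_FAST v,r → push 183,20. Stack: [183, 20]
BINARY_OP - → 183 - 20 = 163. Stack: [163]
LOAD_FAST a → push 13. Stack: [163, 13]
BINARY_OP // → 163 // 13 = 12. Stack: [12]
STORE_FAST y → y=12. Stack: []
LOAD_FAST y → push 12. Stack: [12]
RETURN_VALUE → return 12.

12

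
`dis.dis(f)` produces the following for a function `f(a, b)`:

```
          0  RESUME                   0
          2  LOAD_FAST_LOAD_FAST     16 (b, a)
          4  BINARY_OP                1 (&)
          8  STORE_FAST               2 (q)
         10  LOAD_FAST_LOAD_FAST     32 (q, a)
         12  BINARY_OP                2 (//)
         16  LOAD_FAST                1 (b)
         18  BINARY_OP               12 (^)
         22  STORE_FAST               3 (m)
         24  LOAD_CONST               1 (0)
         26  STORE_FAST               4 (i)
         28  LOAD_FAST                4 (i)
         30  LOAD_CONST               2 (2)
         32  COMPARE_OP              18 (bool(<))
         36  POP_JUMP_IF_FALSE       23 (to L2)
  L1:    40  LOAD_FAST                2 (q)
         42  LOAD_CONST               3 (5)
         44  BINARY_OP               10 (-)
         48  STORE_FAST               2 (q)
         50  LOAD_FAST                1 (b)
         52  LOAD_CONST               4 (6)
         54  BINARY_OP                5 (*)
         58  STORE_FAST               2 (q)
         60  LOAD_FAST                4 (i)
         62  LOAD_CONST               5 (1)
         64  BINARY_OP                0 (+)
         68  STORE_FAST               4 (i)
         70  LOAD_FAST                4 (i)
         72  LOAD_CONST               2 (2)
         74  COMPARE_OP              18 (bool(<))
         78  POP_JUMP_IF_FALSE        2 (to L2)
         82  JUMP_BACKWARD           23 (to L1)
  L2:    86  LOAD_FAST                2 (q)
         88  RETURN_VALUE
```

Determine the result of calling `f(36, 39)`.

234

LOAD_FAST_LOAD_FAST b,a → push 39,36. Stack: [39, 36]
BINARY_OP & → 39 & 36 = 36. Stack: [36]
STORE_FAST q → q=36. Stack: []
LOAD_FAST_LOAD_FAST q,a → push 36,36. Stack: [36, 36]
BINARY_OP // → 36 // 36 = 1. Stack: [1]
LOAD_FAST b → push 39. Stack: [1, 39]
BINARY_OP ^ → 1 ^ 39 = 38. Stack: [38]
STORE_FAST m → m=38. Stack: []
LOAD_CONST → push 0. Stack: [0]
STORE_FAST i → i=0. Stack: []
LOAD_FAST i → push 0. Stack: [0]
LOAD_CONST → push 2. Stack: [0, 2]
COMPARE_OP bool(<) → 0 vs 2 = True. Stack: [True]
POP_JUMP_IF_FALSE → pop True; no jump. Stack: []
LOAD_FAST q → push 36. Stack: [36]
LOAD_CONST → push 5. Stack: [36, 5]
BINARY_OP - → 36 - 5 = 31. Stack: [31]
STORE_FAST q → q=31. Stack: []
LOAD_FAST b → push 39. Stack: [39]
LOAD_CONST → push 6. Stack: [39, 6]
BINARY_OP * → 39 * 6 = 234. Stack: [234]
STORE_FAST q → q=234. Stack: []
LOAD_FAST i → push 0. Stack: [0]
LOAD_CONST → push 1. Stack: [0, 1]
BINARY_OP + → 0 + 1 = 1. Stack: [1]
STORE_FAST i → i=1. Stack: []
LOAD_FAST i → push 1. Stack: [1]
LOAD_CONST → push 2. Stack: [1, 2]
COMPARE_OP bool(<) → 1 vs 2 = True. Stack: [True]
POP_JUMP_IF_FALSE → pop True; no jump. Stack: []
LOAD_FAST q → push 234. Stack: [234]
LOAD_CONST → push 5. Stack: [234, 5]
BINARY_OP - → 234 - 5 = 229. Stack: [229]
STORE_FAST q → q=229. Stack: []
LOAD_FAST b → push 39. Stack: [39]
LOAD_CONST → push 6. Stack: [39, 6]
BINARY_OP * → 39 * 6 = 234. Stack: [234]
STORE_FAST q → q=234. Stack: []
LOAD_FAST i → push 1. Stack: [1]
LOAD_CONST → push 1. Stack: [1, 1]
BINARY_OP + → 1 + 1 = 2. Stack: [2]
STORE_FAST i → i=2. Stack: []
LOAD_FAST i → push 2. Stack: [2]
LOAD_CONST → push 2. Stack: [2, 2]
COMPARE_OP bool(<) → 2 vs 2 = False. Stack: [False]
POP_JUMP_IF_FALSE → pop False; jump. Stack: []
LOAD_FAST q → push 234. Stack: [234]
RETURN_VALUE → return 234.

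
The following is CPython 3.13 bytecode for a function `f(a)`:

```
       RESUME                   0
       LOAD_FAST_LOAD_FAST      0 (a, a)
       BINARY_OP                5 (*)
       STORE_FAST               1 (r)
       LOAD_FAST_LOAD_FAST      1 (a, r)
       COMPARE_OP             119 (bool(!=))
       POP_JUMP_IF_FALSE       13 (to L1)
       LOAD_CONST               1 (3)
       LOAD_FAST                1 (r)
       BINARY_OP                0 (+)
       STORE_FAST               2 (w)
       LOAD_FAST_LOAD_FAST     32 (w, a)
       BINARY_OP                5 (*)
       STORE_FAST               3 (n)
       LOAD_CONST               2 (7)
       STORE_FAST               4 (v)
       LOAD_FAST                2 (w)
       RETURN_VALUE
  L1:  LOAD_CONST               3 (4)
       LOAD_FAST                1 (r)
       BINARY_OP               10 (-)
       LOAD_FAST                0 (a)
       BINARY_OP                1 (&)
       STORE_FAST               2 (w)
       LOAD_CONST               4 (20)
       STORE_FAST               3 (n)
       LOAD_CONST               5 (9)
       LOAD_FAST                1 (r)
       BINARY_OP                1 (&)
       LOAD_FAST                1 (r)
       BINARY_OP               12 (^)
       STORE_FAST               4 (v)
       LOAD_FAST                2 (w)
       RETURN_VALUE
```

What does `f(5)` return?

LOAD_FAST_LOAD_FAST a,a → push 5,5. Stack: [5, 5]
BINARY_OP * → 5 * 5 = 25. Stack: [25]
STORE_FAST r → r=25. Stack: []
LOAD_FAST_LOAD_FAST a,r → push 5,25. Stack: [5, 25]
COMPARE_OP bool(!=) → 5 vs 25 = True. Stack: [True]
POP_JUMP_IF_FALSE → pop True; no jump. Stack: []
LOAD_CONST → push 3. Stack: [3]
LOAD_FAST r → push 25. Stack: [3, 25]
BINARY_OP + → 3 + 25 = 28. Stack: [28]
STORE_FAST w → w=28. Stack: []
LOAD_FAST_LOAD_FAST w,a → push 28,5. Stack: [28, 5]
BINARY_OP * → 28 * 5 = 140. Stack: [140]
STORE_FAST n → n=140. Stack: []
LOAD_CONST → push 7. Stack: [7]
STORE_FAST v → v=7. Stack: []
LOAD_FAST w → push 28. Stack: [28]
RETURN_VALUE → return 28.

28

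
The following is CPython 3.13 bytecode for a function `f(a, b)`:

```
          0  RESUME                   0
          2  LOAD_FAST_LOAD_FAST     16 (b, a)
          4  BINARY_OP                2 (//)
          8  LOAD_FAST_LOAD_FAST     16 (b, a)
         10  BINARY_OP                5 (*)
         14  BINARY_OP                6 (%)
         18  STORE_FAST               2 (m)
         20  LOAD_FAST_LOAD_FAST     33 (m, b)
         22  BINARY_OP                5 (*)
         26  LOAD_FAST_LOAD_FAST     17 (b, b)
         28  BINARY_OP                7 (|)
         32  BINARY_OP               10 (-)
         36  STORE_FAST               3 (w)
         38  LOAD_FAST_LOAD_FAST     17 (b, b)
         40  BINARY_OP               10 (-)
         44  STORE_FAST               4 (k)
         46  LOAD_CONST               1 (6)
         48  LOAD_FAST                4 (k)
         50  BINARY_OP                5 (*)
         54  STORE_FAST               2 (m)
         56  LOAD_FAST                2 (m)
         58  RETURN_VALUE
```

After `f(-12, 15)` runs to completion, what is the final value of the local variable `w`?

-45

LOAD_FAST_LOAD_FAST b,a → push 15,-12. Stack: [15, -12]
BINARY_OP // → 15 // -12 = -2. Stack: [-2]
LOAD_FAST_LOAD_FAST b,a → push 15,-12. Stack: [-2, 15, -12]
BINARY_OP * → 15 * -12 = -180. Stack: [-2, -180]
BINARY_OP % → -2 % -180 = -2. Stack: [-2]
STORE_FAST m → m=-2. Stack: []
LOAD_FAST_LOAD_FAST m,b → push -2,15. Stack: [-2, 15]
BINARY_OP * → -2 * 15 = -30. Stack: [-30]
LOAD_FAST_LOAD_FAST b,b → push 15,15. Stack: [-30, 15, 15]
BINARY_OP | → 15 | 15 = 15. Stack: [-30, 15]
BINARY_OP - → -30 - 15 = -45. Stack: [-45]
STORE_FAST w → w=-45. Stack: []
LOAD_FAST_LOAD_FAST b,b → push 15,15. Stack: [15, 15]
BINARY_OP - → 15 - 15 = 0. Stack: [0]
STORE_FAST k → k=0. Stack: []
LOAD_CONST → push 6. Stack: [6]
LOAD_FAST k → push 0. Stack: [6, 0]
BINARY_OP * → 6 * 0 = 0. Stack: [0]
STORE_FAST m → m=0. Stack: []
LOAD_FAST m → push 0. Stack: [0]
RETURN_VALUE → return 0.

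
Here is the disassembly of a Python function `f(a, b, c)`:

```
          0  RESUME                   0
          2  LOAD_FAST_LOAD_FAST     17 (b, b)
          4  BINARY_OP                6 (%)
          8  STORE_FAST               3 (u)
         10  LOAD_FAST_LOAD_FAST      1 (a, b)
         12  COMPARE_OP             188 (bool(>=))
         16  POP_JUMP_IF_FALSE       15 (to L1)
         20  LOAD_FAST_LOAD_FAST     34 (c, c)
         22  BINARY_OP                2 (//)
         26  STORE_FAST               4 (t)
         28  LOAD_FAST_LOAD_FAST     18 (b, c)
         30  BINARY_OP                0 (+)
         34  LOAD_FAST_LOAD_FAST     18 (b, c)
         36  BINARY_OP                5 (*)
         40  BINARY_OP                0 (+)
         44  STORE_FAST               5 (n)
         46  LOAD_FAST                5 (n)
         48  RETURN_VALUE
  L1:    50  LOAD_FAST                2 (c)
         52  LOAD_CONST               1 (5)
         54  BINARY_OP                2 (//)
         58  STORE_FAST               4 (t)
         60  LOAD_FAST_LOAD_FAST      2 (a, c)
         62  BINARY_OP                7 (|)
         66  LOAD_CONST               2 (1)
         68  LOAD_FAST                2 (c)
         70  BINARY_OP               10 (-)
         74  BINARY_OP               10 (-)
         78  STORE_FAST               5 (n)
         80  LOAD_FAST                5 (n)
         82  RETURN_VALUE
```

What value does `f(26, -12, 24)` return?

-276

LOAD_FAST_LOAD_FAST b,b → push -12,-12. Stack: [-12, -12]
BINARY_OP % → -12 % -12 = 0. Stack: [0]
STORE_FAST u → u=0. Stack: []
LOAD_FAST_LOAD_FAST a,b → push 26,-12. Stack: [26, -12]
COMPARE_OP bool(>=) → 26 vs -12 = True. Stack: [True]
POP_JUMP_IF_FALSE → pop True; no jump. Stack: []
LOAD_FAST_LOAD_FAST c,c → push 24,24. Stack: [24, 24]
BINARY_OP // → 24 // 24 = 1. Stack: [1]
STORE_FAST t → t=1. Stack: []
LOAD_FAST_LOAD_FAST b,c → push -12,24. Stack: [-12, 24]
BINARY_OP + → -12 + 24 = 12. Stack: [12]
LOAD_FAST_LOAD_FAST b,c → push -12,24. Stack: [12, -12, 24]
BINARY_OP * → -12 * 24 = -288. Stack: [12, -288]
BINARY_OP + → 12 + -288 = -276. Stack: [-276]
STORE_FAST n → n=-276. Stack: []
LOAD_FAST n → push -276. Stack: [-276]
RETURN_VALUE → return -276.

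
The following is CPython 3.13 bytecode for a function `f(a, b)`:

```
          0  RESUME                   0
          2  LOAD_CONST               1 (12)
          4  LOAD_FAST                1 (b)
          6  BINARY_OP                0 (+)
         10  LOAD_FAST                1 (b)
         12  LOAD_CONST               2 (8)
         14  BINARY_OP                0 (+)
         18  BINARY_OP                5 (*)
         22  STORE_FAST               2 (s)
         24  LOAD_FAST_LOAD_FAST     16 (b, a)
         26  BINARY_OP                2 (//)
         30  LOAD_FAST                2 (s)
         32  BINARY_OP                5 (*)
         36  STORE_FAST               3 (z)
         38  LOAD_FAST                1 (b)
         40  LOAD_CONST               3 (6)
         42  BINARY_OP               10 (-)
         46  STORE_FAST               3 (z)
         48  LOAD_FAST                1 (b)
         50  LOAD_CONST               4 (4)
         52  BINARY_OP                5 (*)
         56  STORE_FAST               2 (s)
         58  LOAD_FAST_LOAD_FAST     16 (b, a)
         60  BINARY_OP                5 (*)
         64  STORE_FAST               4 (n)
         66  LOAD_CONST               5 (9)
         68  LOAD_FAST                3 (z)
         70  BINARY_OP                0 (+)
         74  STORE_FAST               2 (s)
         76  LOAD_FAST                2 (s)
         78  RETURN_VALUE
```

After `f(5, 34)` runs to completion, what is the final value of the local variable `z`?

LOAD_CONST → push 12. Stack: [12]
LOAD_FAST b → push 34. Stack: [12, 34]
BINARY_OP + → 12 + 34 = 46. Stack: [46]
LOAD_FAST b → push 34. Stack: [46, 34]
LOAD_CONST → push 8. Stack: [46, 34, 8]
BINARY_OP + → 34 + 8 = 42. Stack: [46, 42]
BINARY_OP * → 46 * 42 = 1932. Stack: [1932]
STORE_FAST s → s=1932. Stack: []
LOAD_FAST_LOAD_FAST b,a → push 34,5. Stack: [34, 5]
BINARY_OP // → 34 // 5 = 6. Stack: [6]
LOAD_FAST s → push 1932. Stack: [6, 1932]
BINARY_OP * → 6 * 1932 = 11592. Stack: [11592]
STORE_FAST z → z=11592. Stack: []
LOAD_FAST b → push 34. Stack: [34]
LOAD_CONST → push 6. Stack: [34, 6]
BINARY_OP - → 34 - 6 = 28. Stack: [28]
STORE_FAST z → z=28. Stack: []
LOAD_FAST b → push 34. Stack: [34]
LOAD_CONST → push 4. Stack: [34, 4]
BINARY_OP * → 34 * 4 = 136. Stack: [136]
STORE_FAST s → s=136. Stack: []
LOAD_FAST_LOAD_FAST b,a → push 34,5. Stack: [34, 5]
BINARY_OP * → 34 * 5 = 170. Stack: [170]
STORE_FAST n → n=170. Stack: []
LOAD_CONST → push 9. Stack: [9]
LOAD_FAST z → push 28. Stack: [9, 28]
BINARY_OP + → 9 + 28 = 37. Stack: [37]
STORE_FAST s → s=37. Stack: []
LOAD_FAST s → push 37. Stack: [37]
RETURN_VALUE → return 37.

28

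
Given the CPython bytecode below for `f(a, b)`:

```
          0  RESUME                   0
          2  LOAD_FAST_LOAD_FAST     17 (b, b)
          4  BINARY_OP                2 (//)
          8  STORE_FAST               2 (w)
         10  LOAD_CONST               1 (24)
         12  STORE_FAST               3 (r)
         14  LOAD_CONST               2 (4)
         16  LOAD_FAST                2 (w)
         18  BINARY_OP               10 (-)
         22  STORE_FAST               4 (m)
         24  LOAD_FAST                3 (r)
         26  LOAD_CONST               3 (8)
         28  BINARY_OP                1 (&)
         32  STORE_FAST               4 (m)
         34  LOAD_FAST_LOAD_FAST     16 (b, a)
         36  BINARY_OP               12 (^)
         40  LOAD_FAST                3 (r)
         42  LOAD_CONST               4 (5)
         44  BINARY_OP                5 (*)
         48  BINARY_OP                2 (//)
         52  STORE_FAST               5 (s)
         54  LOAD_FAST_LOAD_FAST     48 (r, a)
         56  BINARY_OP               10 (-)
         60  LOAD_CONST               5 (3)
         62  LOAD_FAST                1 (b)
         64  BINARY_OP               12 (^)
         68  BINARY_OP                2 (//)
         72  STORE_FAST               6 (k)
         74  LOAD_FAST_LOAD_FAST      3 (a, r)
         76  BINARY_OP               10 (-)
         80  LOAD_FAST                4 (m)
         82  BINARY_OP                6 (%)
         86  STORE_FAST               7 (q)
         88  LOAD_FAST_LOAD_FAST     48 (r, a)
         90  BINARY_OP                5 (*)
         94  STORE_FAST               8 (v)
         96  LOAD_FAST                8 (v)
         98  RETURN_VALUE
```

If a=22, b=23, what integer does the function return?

528

LOAD_FAST_LOAD_FAST b,b → push 23,23. Stack: [23, 23]
BINARY_OP // → 23 // 23 = 1. Stack: [1]
STORE_FAST w → w=1. Stack: []
LOAD_CONST → push 24. Stack: [24]
STORE_FAST r → r=24. Stack: []
LOAD_CONST → push 4. Stack: [4]
LOAD_FAST w → push 1. Stack: [4, 1]
BINARY_OP - → 4 - 1 = 3. Stack: [3]
STORE_FAST m → m=3. Stack: []
LOAD_FAST r → push 24. Stack: [24]
LOAD_CONST → push 8. Stack: [24, 8]
BINARY_OP & → 24 & 8 = 8. Stack: [8]
STORE_FAST m → m=8. Stack: []
LOAD_FAST_LOAD_FAST b,a → push 23,22. Stack: [23, 22]
BINARY_OP ^ → 23 ^ 22 = 1. Stack: [1]
LOAD_FAST r → push 24. Stack: [1, 24]
LOAD_CONST → push 5. Stack: [1, 24, 5]
BINARY_OP * → 24 * 5 = 120. Stack: [1, 120]
BINARY_OP // → 1 // 120 = 0. Stack: [0]
STORE_FAST s → s=0. Stack: []
LOAD_FAST_LOAD_FAST r,a → push 24,22. Stack: [24, 22]
BINARY_OP - → 24 - 22 = 2. Stack: [2]
LOAD_CONST → push 3. Stack: [2, 3]
LOAD_FAST b → push 23. Stack: [2, 3, 23]
BINARY_OP ^ → 3 ^ 23 = 20. Stack: [2, 20]
BINARY_OP // → 2 // 20 = 0. Stack: [0]
STORE_FAST k → k=0. Stack: []
LOAD_FAST_LOAD_FAST a,r → push 22,24. Stack: [22, 24]
BINARY_OP - → 22 - 24 = -2. Stack: [-2]
LOAD_FAST m → push 8. Stack: [-2, 8]
BINARY_OP % → -2 % 8 = 6. Stack: [6]
STORE_FAST q → q=6. Stack: []
LOAD_FAST_LOAD_FAST r,a → push 24,22. Stack: [24, 22]
BINARY_OP * → 24 * 22 = 528. Stack: [528]
STORE_FAST v → v=528. Stack: []
LOAD_FAST v → push 528. Stack: [528]
RETURN_VALUE → return 528.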